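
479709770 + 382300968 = 862010738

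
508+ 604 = 1112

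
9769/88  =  111 + 1/88  =  111.01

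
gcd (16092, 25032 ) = 1788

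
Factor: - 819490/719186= - 409745/359593= - 5^1* 7^1*13^( - 1)*23^1*139^ (-1)*199^( - 1)*509^1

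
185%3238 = 185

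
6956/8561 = 6956/8561 = 0.81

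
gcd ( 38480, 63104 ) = 16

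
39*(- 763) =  - 29757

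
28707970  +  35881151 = 64589121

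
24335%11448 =1439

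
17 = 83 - 66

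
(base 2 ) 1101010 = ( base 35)31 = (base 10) 106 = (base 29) 3j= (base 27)3P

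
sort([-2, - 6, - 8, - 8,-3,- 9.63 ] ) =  [ - 9.63, - 8 , - 8, - 6 ,-3,-2]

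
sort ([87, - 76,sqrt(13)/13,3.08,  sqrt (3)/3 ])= [ - 76, sqrt(13 ) /13,  sqrt(3)/3,3.08 , 87]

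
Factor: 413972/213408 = 419/216 = 2^( - 3) * 3^(-3)*419^1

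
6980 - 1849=5131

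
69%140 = 69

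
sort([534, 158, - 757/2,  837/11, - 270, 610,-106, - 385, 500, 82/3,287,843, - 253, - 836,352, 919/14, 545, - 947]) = [ - 947, - 836, - 385, - 757/2, - 270, - 253, - 106,  82/3, 919/14, 837/11, 158, 287,352, 500, 534, 545,610,  843]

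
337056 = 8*42132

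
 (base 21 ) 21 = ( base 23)1K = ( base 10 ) 43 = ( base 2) 101011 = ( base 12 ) 37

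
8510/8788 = 4255/4394= 0.97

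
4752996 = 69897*68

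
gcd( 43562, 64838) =2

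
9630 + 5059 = 14689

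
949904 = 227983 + 721921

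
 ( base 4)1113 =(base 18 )4F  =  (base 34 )2j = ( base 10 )87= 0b1010111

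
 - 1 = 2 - 3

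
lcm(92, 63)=5796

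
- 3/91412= - 1 + 91409/91412 = -  0.00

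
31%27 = 4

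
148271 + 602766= 751037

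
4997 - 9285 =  - 4288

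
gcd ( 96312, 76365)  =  3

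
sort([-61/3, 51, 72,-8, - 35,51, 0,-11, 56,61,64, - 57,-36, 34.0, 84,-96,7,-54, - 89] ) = [-96, - 89, - 57,-54, - 36,-35,  -  61/3,  -  11, - 8,0,7, 34.0, 51,51,56,61,64, 72, 84 ] 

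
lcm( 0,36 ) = 0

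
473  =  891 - 418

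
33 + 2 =35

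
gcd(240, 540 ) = 60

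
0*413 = 0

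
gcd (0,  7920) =7920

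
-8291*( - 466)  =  3863606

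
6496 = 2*3248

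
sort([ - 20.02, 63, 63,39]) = [ - 20.02,39,63,  63]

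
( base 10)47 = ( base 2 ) 101111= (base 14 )35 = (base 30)1h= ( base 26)1L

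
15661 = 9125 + 6536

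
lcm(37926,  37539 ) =3678822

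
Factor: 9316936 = 2^3*1164617^1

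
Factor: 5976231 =3^1*17^2*61^1*113^1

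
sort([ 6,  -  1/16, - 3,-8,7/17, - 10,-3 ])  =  [-10, - 8, - 3,-3 ,-1/16,7/17,6 ] 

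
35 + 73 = 108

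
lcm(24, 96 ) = 96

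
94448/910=47224/455 = 103.79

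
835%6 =1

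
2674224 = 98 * 27288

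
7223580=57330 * 126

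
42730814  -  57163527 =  - 14432713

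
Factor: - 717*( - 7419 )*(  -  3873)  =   -20602125279 = - 3^3*239^1*1291^1 * 2473^1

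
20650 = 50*413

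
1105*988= 1091740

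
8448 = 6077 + 2371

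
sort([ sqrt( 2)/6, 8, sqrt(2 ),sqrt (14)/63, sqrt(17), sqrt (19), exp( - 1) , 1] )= [sqrt( 14 ) /63,sqrt(2) /6, exp( - 1 ),1, sqrt( 2), sqrt(17), sqrt( 19),8]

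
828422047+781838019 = 1610260066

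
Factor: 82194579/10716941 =3^2*9132731^1*10716941^( - 1 )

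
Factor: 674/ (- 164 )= - 337/82 = - 2^(-1 )*41^(  -  1)*337^1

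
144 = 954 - 810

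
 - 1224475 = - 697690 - 526785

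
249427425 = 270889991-21462566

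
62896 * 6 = 377376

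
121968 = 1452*84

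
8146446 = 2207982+5938464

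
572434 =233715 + 338719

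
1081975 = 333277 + 748698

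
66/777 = 22/259  =  0.08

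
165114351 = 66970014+98144337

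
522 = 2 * 261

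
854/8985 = 854/8985 = 0.10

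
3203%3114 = 89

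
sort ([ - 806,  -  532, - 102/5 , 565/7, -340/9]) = [-806, - 532, - 340/9,-102/5,565/7 ] 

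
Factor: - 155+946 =7^1*113^1  =  791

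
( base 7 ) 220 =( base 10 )112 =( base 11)a2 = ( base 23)4k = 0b1110000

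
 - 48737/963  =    -  48737/963 = - 50.61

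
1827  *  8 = 14616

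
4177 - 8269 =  - 4092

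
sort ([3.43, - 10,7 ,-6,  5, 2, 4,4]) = [ - 10, - 6 , 2,3.43, 4,4,5,7]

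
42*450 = 18900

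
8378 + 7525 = 15903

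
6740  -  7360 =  - 620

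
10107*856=8651592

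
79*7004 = 553316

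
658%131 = 3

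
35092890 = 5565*6306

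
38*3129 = 118902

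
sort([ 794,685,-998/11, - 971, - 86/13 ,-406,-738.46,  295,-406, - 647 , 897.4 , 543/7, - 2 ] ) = [ - 971, - 738.46,-647, - 406, - 406,-998/11, - 86/13,- 2, 543/7  ,  295,685, 794,897.4 ]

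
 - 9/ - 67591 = 9/67591  =  0.00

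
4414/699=4414/699 = 6.31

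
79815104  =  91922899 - 12107795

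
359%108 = 35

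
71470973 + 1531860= 73002833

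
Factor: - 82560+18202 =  - 2^1*7^1*4597^1 = -64358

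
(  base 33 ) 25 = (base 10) 71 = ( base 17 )43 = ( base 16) 47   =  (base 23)32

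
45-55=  - 10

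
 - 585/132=-195/44 = - 4.43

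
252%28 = 0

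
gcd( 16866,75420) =18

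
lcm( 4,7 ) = 28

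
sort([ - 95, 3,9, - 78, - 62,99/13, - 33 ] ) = [ - 95,- 78, - 62, - 33, 3,99/13,9 ] 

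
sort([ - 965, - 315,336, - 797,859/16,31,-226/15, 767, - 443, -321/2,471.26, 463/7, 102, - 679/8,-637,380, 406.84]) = [ - 965,-797, - 637, - 443, - 315, - 321/2, - 679/8, - 226/15 , 31, 859/16,463/7, 102, 336, 380, 406.84,  471.26,767 ]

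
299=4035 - 3736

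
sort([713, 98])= [98, 713]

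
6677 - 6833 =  - 156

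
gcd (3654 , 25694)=58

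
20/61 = 20/61 = 0.33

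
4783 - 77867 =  - 73084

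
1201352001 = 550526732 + 650825269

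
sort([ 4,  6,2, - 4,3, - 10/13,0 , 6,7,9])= [  -  4,-10/13, 0, 2 , 3, 4, 6,6,7, 9]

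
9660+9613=19273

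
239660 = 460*521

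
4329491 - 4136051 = 193440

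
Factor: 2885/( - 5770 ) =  - 1/2 = - 2^( - 1 ) 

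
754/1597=754/1597 = 0.47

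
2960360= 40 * 74009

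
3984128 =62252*64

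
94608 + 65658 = 160266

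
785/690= 157/138 = 1.14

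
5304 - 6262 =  - 958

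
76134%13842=6924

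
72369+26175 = 98544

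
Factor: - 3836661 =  - 3^1*73^1*17519^1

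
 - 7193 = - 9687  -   - 2494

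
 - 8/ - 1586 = 4/793  =  0.01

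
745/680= 1 + 13/136 = 1.10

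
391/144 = 391/144 = 2.72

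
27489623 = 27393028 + 96595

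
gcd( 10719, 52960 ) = 1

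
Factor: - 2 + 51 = 7^2=49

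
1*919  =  919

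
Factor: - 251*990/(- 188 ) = 124245/94 = 2^( - 1)*3^2*5^1*11^1*47^( - 1 )  *  251^1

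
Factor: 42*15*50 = 31500 = 2^2*3^2*5^3 *7^1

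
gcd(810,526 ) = 2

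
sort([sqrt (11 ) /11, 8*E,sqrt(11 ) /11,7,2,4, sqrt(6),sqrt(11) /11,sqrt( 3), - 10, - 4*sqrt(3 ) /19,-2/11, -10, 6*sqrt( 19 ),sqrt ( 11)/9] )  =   [ - 10,-10,-4*sqrt(3 ) /19, - 2/11,  sqrt ( 11)/11,sqrt(11 ) /11 , sqrt(11)/11, sqrt (11) /9,sqrt(3),2,sqrt (6),4 , 7, 8*E,6*sqrt(19)] 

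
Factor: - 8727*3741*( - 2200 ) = 2^3*3^2 * 5^2*11^1*29^1*43^1*2909^1 = 71824955400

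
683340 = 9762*70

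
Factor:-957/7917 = - 11/91 = -  7^( - 1)*11^1 * 13^( - 1 ) 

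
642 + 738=1380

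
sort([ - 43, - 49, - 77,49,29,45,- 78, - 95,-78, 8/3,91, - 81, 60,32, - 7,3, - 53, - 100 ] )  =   [ - 100, - 95, - 81,- 78, - 78,  -  77, - 53, - 49, - 43 , - 7, 8/3,3, 29, 32, 45,49, 60 , 91]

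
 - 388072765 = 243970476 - 632043241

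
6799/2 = 6799/2 = 3399.50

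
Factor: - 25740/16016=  -2^( - 2 )*3^2*5^1*7^ ( - 1) = - 45/28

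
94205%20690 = 11445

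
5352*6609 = 35371368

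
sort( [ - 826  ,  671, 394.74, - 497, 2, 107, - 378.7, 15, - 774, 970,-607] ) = [ - 826,  -  774, - 607,  -  497,- 378.7, 2 , 15, 107, 394.74,  671, 970] 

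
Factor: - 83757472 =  - 2^5*19^1*347^1*397^1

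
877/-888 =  - 877/888 = - 0.99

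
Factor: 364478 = 2^1*182239^1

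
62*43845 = 2718390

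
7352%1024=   184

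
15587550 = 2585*6030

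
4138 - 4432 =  - 294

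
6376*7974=50842224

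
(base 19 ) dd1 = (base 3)20210000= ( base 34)49b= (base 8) 11515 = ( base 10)4941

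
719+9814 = 10533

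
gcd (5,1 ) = 1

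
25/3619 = 25/3619 = 0.01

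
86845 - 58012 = 28833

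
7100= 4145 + 2955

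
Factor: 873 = 3^2*97^1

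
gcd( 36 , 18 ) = 18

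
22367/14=22367/14 = 1597.64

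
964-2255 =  -1291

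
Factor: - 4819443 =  - 3^1 * 23^1*  69847^1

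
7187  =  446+6741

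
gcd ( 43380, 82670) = 10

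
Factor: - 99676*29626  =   - 2^3*14813^1*24919^1 = -2953001176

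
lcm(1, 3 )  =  3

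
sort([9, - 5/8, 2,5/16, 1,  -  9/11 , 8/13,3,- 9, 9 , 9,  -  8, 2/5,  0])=[ - 9, - 8, - 9/11, - 5/8,  0, 5/16, 2/5, 8/13,1 , 2, 3, 9,  9,  9 ] 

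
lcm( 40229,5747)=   40229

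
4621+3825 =8446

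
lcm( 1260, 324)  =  11340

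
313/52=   6 + 1/52 = 6.02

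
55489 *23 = 1276247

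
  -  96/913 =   -  96/913 = - 0.11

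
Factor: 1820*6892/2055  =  2^4*3^(- 1 ) * 7^1*13^1*137^( - 1) * 1723^1 =2508688/411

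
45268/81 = 45268/81  =  558.86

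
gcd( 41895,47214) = 9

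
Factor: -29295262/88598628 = -2^(-1 )*3^( - 2)*17^( - 1 )  *71^( - 1)*2039^( - 1)*3527^1*4153^1 = -14647631/44299314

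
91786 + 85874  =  177660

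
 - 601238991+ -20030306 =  - 621269297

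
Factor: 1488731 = 239^1*6229^1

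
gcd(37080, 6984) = 72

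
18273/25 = 730 + 23/25 = 730.92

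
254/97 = 2 + 60/97 = 2.62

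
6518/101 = 6518/101 = 64.53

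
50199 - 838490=  -  788291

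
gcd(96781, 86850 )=1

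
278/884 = 139/442  =  0.31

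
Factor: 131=131^1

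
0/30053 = 0 = 0.00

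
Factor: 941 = 941^1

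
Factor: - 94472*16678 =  - 2^4*7^2*31^1*241^1*269^1= - 1575604016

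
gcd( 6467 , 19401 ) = 6467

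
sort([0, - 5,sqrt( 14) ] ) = [ - 5,0,sqrt(14 )]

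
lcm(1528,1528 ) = 1528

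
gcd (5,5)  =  5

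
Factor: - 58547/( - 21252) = 2^(-2 ) * 3^(-1)*7^( - 1) * 11^ ( - 1)*23^(-1 ) * 127^1 * 461^1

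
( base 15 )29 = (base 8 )47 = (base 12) 33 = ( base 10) 39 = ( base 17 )25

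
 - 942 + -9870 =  - 10812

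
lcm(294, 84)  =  588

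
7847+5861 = 13708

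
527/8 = 527/8 =65.88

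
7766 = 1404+6362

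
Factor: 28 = 2^2*7^1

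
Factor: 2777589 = 3^2 * 308621^1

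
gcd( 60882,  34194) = 834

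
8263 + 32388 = 40651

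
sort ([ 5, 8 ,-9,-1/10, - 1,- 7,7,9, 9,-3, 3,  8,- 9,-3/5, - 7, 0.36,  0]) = [ - 9, - 9, - 7,-7, - 3, - 1, -3/5,-1/10, 0,0.36, 3,5, 7, 8,  8, 9,9 ]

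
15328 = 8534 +6794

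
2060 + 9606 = 11666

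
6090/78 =1015/13 = 78.08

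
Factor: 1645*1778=2924810 = 2^1 * 5^1* 7^2*47^1*127^1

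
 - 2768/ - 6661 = 2768/6661=0.42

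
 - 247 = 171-418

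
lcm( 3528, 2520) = 17640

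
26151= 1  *26151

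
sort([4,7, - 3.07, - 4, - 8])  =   [ - 8, - 4,  -  3.07 , 4, 7 ]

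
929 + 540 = 1469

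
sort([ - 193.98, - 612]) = [ - 612, - 193.98]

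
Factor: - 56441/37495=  -5^ ( - 1 )*7^1*11^1*733^1 * 7499^(-1)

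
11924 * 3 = 35772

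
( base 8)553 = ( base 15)193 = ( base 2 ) 101101011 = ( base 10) 363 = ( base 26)dp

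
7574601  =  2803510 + 4771091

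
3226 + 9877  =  13103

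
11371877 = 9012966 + 2358911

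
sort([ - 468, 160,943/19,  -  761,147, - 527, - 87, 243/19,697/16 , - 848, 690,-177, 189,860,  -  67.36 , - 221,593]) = [ - 848, - 761,  -  527, - 468,  -  221, - 177, -87, - 67.36,243/19,  697/16,943/19, 147, 160, 189,593,690, 860 ]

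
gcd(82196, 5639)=1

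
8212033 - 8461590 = -249557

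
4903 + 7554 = 12457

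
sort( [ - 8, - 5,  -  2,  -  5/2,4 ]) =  [-8, - 5  , - 5/2, - 2,4] 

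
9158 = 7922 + 1236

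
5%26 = 5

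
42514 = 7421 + 35093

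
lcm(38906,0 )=0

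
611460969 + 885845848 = 1497306817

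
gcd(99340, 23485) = 5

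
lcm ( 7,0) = 0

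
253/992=253/992 = 0.26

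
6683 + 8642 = 15325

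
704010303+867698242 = 1571708545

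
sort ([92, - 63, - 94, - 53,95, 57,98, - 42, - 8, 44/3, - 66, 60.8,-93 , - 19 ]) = [-94, - 93 , - 66,- 63, - 53, - 42, - 19, - 8,44/3,57, 60.8, 92,  95,98]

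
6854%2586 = 1682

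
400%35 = 15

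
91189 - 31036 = 60153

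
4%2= 0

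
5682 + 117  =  5799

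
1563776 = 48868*32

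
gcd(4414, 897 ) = 1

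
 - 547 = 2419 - 2966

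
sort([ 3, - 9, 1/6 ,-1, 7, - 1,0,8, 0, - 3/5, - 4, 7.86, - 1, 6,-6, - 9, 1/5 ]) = [ - 9,-9,  -  6, - 4,-1, - 1, - 1,-3/5, 0,  0,1/6, 1/5,3, 6,7 , 7.86, 8] 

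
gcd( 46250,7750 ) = 250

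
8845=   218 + 8627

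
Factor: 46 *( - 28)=  -  1288  =  - 2^3*7^1*23^1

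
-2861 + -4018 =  - 6879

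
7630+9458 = 17088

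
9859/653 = 15 + 64/653  =  15.10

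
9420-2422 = 6998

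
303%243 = 60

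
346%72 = 58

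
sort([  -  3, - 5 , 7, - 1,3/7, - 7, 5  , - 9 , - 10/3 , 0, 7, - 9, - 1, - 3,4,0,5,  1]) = [ - 9, - 9, - 7, - 5, - 10/3, - 3, - 3, - 1, - 1,0, 0,3/7,1, 4,5,5,7,7]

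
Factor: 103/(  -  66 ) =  - 2^(-1 )*3^( - 1)*11^( - 1)*103^1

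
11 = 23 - 12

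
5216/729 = 7 + 113/729 = 7.16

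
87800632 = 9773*8984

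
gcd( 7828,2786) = 2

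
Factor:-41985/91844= -2^( - 2 ) * 3^3*5^1*311^1*22961^( - 1) 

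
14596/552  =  26  +  61/138 = 26.44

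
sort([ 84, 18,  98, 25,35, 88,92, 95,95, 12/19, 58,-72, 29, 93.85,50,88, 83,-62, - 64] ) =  [-72,-64,  -  62, 12/19, 18, 25, 29, 35, 50,58, 83, 84 , 88, 88,92 , 93.85, 95 , 95, 98]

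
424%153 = 118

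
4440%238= 156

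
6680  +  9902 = 16582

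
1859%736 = 387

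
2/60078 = 1/30039 = 0.00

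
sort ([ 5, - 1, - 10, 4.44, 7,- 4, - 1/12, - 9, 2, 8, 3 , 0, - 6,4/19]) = [ - 10,  -  9, - 6, - 4, - 1, - 1/12, 0,4/19,2,3, 4.44,5, 7  ,  8]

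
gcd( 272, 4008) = 8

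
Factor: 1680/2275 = 48/65 = 2^4*3^1  *5^(-1)*13^ ( - 1 )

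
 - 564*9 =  - 5076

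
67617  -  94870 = - 27253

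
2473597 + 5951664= 8425261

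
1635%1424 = 211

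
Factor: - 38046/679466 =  - 19023/339733 = - 3^1*17^1*23^( - 1 )*373^1*14771^(-1)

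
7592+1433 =9025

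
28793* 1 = 28793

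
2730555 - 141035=2589520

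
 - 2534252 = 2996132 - 5530384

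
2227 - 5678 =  - 3451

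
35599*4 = 142396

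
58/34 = 1 + 12/17 = 1.71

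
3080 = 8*385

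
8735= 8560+175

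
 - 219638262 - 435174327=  - 654812589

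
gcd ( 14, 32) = 2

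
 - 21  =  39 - 60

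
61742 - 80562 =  - 18820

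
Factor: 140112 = 2^4*3^2*7^1*139^1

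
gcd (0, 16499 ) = 16499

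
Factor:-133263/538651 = - 3^2*13^1*17^1  *  67^1 *538651^( - 1)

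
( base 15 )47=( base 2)1000011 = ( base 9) 74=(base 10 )67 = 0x43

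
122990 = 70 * 1757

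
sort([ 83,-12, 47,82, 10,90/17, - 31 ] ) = [ - 31, - 12, 90/17,10 , 47,  82,83] 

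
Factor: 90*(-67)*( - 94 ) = 2^2*3^2*5^1*47^1*67^1 = 566820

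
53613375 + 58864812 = 112478187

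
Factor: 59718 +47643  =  3^2*79^1 * 151^1  =  107361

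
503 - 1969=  - 1466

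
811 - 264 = 547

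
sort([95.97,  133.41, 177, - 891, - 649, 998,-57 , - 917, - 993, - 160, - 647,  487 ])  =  [ - 993, - 917, - 891, - 649, - 647, - 160, - 57, 95.97, 133.41,177,487, 998]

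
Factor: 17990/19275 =14/15 = 2^1 * 3^( - 1)*5^( - 1)*7^1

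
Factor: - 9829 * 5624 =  - 2^3*19^1*37^1*9829^1 = - 55278296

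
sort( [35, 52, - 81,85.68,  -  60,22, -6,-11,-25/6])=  [-81, - 60, -11,  -  6,-25/6, 22, 35, 52, 85.68]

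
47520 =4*11880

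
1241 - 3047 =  - 1806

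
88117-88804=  - 687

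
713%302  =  109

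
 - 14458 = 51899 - 66357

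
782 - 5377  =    -  4595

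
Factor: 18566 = 2^1*9283^1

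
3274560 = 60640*54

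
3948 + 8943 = 12891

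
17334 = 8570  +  8764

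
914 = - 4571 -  - 5485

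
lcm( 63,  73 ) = 4599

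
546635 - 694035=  - 147400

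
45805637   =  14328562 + 31477075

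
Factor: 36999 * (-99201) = -3^3*43^1*769^1*4111^1=- 3670337799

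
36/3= 12= 12.00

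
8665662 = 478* 18129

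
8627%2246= 1889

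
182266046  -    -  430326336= 612592382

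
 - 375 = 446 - 821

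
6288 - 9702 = -3414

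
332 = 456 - 124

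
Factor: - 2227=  - 17^1*131^1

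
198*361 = 71478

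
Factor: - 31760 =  - 2^4*5^1*397^1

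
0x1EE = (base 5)3434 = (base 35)E4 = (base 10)494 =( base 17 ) 1c1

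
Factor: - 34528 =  - 2^5*13^1*83^1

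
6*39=234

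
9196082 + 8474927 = 17671009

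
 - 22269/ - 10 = 22269/10 = 2226.90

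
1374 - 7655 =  - 6281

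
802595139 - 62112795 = 740482344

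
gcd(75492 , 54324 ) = 108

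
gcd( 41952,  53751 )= 1311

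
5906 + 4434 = 10340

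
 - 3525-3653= - 7178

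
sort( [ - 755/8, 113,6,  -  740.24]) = [ - 740.24,-755/8,6,113 ] 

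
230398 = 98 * 2351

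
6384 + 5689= 12073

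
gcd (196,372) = 4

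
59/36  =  59/36 = 1.64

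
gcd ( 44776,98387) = 1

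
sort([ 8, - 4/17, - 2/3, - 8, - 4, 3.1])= [ - 8, - 4, - 2/3, - 4/17,3.1,8]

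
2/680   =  1/340 = 0.00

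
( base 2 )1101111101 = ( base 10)893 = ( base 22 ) 1ID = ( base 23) 1FJ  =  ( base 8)1575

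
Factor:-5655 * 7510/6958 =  - 3^1* 5^2*7^( - 2)*13^1 * 29^1*71^( - 1)*751^1 = - 21234525/3479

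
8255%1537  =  570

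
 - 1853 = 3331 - 5184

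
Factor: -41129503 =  - 41129503^1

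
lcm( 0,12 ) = 0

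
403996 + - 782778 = -378782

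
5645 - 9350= - 3705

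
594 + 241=835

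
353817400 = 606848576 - 253031176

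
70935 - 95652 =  - 24717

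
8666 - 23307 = -14641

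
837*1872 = 1566864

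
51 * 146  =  7446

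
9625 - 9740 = - 115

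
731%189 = 164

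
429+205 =634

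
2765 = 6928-4163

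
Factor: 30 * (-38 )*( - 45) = 2^2*3^3*5^2 * 19^1 = 51300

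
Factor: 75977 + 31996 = 107973 = 3^4 * 31^1 * 43^1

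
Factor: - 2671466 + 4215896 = 1544430 = 2^1*3^1 *5^1*51481^1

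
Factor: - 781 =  - 11^1*71^1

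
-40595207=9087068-49682275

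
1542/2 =771 = 771.00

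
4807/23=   209 = 209.00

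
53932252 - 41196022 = 12736230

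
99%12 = 3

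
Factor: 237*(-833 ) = - 197421 = -3^1*7^2*17^1*79^1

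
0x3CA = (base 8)1712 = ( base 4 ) 33022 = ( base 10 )970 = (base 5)12340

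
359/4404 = 359/4404= 0.08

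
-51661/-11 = 4696 + 5/11 =4696.45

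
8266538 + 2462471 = 10729009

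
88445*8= 707560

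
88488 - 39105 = 49383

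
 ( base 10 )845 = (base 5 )11340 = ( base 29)104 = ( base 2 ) 1101001101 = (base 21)1j5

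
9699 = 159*61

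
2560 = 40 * 64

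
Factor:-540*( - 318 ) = 2^3*3^4*5^1*53^1 = 171720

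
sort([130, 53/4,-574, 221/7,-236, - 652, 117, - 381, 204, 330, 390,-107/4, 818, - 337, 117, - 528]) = [ - 652, - 574,-528, - 381 , - 337, - 236, - 107/4, 53/4, 221/7, 117, 117, 130,204,330 , 390, 818] 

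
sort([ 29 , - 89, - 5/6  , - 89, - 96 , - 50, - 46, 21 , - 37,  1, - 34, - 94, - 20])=[ - 96,  -  94, - 89, - 89, - 50, - 46, - 37, - 34, -20, - 5/6 , 1,21, 29 ]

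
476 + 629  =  1105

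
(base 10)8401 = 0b10000011010001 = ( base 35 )6u1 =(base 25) DB1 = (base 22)h7j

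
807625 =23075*35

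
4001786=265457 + 3736329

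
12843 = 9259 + 3584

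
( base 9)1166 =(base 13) 51c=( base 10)870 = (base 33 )QC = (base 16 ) 366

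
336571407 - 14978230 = 321593177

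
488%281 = 207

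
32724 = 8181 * 4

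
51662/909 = 51662/909 = 56.83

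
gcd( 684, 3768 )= 12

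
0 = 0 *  ( - 8866 ) 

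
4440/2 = 2220 = 2220.00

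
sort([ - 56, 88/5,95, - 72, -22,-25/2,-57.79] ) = [-72,-57.79, - 56, -22,-25/2,88/5, 95 ] 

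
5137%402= 313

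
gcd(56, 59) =1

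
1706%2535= 1706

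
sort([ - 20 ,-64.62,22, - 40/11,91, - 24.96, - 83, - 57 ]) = [ - 83,-64.62,- 57,  -  24.96,-20  , - 40/11 , 22, 91 ]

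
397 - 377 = 20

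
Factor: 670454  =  2^1*271^1*1237^1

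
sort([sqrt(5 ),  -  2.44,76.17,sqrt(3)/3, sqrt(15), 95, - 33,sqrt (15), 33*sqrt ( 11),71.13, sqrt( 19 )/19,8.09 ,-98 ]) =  [ - 98 , - 33 ,-2.44,sqrt( 19 )/19 , sqrt( 3)/3,sqrt (5 ),sqrt ( 15 ), sqrt(15) , 8.09,71.13 , 76.17, 95, 33*sqrt(11 )]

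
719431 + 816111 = 1535542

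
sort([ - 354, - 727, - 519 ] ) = [ - 727, - 519,-354]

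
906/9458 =453/4729= 0.10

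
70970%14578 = 12658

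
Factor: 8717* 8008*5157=359988180552 =2^3*3^3*7^1*11^1 * 13^1 * 23^1*191^1 *379^1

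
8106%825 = 681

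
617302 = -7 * ( - 88186)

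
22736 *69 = 1568784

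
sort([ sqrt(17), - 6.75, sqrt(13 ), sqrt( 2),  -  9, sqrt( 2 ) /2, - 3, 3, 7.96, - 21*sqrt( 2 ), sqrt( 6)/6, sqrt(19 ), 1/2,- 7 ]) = [  -  21*sqrt( 2), - 9 ,- 7,-6.75, -3, sqrt( 6 ) /6, 1/2, sqrt(2 ) /2, sqrt( 2),3, sqrt( 13 ), sqrt( 17), sqrt(19) , 7.96]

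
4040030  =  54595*74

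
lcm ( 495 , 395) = 39105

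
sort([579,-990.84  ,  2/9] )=[ - 990.84, 2/9, 579 ]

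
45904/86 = 533 + 33/43 = 533.77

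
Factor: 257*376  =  96632 = 2^3 * 47^1*257^1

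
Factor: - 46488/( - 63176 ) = 39/53 = 3^1*13^1*53^( - 1 )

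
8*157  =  1256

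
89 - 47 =42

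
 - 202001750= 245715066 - 447716816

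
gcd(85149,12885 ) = 3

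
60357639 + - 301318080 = -240960441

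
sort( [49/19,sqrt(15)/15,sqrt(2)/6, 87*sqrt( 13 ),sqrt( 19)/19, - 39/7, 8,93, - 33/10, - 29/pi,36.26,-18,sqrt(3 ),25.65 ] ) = [ - 18,- 29/pi, - 39/7,  -  33/10,sqrt( 19) /19, sqrt(2)/6,sqrt ( 15)/15,sqrt( 3 ),49/19,8,25.65,36.26,  93,87 *sqrt(13)]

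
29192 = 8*3649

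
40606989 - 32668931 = 7938058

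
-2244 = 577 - 2821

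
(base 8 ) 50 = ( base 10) 40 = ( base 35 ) 15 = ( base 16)28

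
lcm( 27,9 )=27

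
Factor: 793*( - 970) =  - 2^1*5^1*13^1*61^1 * 97^1 = -769210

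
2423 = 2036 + 387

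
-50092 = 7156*( - 7) 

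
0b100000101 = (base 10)261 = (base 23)B8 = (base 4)10011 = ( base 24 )AL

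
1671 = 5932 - 4261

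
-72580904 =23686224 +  - 96267128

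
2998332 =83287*36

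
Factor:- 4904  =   - 2^3 * 613^1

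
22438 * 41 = 919958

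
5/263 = 5/263 =0.02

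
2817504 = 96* 29349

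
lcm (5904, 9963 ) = 159408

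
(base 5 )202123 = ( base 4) 1212022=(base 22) db4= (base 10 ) 6538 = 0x198A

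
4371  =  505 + 3866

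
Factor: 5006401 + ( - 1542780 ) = 7^1 * 494803^1 = 3463621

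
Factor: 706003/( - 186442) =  - 2^(-1)*73^ (-1)*1277^( -1 )*706003^1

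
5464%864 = 280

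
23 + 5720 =5743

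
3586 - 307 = 3279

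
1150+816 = 1966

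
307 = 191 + 116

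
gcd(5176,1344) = 8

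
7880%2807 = 2266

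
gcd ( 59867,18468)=1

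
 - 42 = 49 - 91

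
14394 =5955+8439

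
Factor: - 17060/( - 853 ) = 20 = 2^2 * 5^1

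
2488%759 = 211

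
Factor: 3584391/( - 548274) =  - 1194797/182758 =- 2^( - 1 )*23^( - 1)*29^( - 1 ) * 137^( - 1)*1194797^1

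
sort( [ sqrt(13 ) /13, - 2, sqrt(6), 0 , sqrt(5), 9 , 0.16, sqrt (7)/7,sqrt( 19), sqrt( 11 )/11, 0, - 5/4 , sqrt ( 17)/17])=[ - 2, - 5/4, 0, 0, 0.16 , sqrt( 17) /17, sqrt(13) /13, sqrt(11) /11, sqrt(7)/7, sqrt ( 5),sqrt(6 ), sqrt(19),9]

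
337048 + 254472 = 591520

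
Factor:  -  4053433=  -67^1*101^1*599^1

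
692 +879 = 1571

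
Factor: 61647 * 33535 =3^1*5^1 *19^1*353^1*20549^1 = 2067332145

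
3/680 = 3/680=0.00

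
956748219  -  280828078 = 675920141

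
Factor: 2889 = 3^3*107^1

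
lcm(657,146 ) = 1314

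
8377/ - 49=-171 + 2/49 = - 170.96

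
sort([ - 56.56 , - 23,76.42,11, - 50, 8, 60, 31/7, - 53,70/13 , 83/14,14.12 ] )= [-56.56 ,-53,-50,-23 , 31/7,  70/13, 83/14  ,  8, 11, 14.12, 60, 76.42]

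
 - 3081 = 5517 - 8598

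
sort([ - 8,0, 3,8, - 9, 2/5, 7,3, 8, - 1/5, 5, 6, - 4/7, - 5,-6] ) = [ - 9, - 8, - 6, - 5,-4/7 , - 1/5, 0, 2/5,3,3, 5, 6,7, 8, 8] 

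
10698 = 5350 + 5348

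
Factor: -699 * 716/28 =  - 125121/7=- 3^1 * 7^( - 1) * 179^1*233^1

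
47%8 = 7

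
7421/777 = 9+ 428/777 = 9.55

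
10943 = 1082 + 9861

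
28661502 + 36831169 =65492671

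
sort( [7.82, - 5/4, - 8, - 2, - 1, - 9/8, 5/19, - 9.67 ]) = [  -  9.67,-8,-2, - 5/4  , - 9/8, - 1, 5/19,7.82]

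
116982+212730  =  329712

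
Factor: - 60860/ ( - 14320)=17/4 = 2^ ( - 2)*17^1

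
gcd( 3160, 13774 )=2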